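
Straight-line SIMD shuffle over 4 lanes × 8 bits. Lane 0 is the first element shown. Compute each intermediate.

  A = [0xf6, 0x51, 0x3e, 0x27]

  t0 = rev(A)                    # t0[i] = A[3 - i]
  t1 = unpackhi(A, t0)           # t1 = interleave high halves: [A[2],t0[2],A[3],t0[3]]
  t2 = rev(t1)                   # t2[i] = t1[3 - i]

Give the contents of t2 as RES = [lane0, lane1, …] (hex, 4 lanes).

t0 = [0x27, 0x3e, 0x51, 0xf6]
t1 = [0x3e, 0x51, 0x27, 0xf6]
t2 = [0xf6, 0x27, 0x51, 0x3e]

RES = [0xf6, 0x27, 0x51, 0x3e]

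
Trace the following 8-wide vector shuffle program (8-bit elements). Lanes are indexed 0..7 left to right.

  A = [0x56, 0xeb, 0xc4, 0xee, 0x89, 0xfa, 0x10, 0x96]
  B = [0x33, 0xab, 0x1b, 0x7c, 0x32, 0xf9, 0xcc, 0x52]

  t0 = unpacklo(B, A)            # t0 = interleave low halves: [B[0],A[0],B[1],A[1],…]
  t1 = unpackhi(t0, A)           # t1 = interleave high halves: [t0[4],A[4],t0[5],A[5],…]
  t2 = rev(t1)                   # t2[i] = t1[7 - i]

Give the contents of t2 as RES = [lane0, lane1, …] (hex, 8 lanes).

t0 = [0x33, 0x56, 0xab, 0xeb, 0x1b, 0xc4, 0x7c, 0xee]
t1 = [0x1b, 0x89, 0xc4, 0xfa, 0x7c, 0x10, 0xee, 0x96]
t2 = [0x96, 0xee, 0x10, 0x7c, 0xfa, 0xc4, 0x89, 0x1b]

RES = [0x96, 0xee, 0x10, 0x7c, 0xfa, 0xc4, 0x89, 0x1b]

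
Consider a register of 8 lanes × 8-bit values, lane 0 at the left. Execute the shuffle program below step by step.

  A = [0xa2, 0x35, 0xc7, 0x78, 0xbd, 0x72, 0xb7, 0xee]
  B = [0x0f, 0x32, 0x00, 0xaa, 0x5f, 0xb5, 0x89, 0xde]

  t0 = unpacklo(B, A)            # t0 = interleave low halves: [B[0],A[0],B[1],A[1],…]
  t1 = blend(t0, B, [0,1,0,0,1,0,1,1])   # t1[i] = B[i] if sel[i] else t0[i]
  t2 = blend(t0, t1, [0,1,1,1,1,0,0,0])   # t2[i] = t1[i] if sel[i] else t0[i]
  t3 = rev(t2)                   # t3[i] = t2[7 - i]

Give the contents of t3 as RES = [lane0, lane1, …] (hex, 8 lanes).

  t0: 0f a2 32 35 00 c7 aa 78
  t1: 0f 32 32 35 5f c7 89 de
  t2: 0f 32 32 35 5f c7 aa 78
  t3: 78 aa c7 5f 35 32 32 0f

RES = [0x78, 0xaa, 0xc7, 0x5f, 0x35, 0x32, 0x32, 0x0f]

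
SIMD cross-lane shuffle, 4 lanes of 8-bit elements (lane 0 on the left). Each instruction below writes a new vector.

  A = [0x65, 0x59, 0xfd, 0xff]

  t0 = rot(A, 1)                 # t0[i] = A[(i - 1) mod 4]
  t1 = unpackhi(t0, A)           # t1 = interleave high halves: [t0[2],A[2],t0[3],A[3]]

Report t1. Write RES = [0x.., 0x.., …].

RES = [0x59, 0xfd, 0xfd, 0xff]

t0 = [0xff, 0x65, 0x59, 0xfd]
t1 = [0x59, 0xfd, 0xfd, 0xff]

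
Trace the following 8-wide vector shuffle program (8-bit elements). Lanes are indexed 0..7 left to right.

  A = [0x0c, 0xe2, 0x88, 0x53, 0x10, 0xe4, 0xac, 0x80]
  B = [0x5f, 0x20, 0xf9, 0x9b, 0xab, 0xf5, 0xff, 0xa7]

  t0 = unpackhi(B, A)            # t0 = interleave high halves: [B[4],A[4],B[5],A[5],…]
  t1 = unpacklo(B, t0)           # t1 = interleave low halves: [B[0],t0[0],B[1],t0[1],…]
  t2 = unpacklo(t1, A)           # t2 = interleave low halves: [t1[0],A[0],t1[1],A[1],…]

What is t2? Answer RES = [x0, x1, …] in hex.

  t0: ab 10 f5 e4 ff ac a7 80
  t1: 5f ab 20 10 f9 f5 9b e4
  t2: 5f 0c ab e2 20 88 10 53

RES = [0x5f, 0x0c, 0xab, 0xe2, 0x20, 0x88, 0x10, 0x53]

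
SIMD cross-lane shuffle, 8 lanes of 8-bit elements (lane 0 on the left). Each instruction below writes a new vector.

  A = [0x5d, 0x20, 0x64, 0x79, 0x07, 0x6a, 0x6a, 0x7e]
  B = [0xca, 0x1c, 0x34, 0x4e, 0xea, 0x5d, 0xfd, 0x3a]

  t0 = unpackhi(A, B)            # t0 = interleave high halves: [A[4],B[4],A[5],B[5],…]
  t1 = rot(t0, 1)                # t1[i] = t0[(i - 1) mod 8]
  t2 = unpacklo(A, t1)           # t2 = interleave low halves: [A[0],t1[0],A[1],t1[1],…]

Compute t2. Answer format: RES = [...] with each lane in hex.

RES = [ 0x5d  0x3a  0x20  0x07  0x64  0xea  0x79  0x6a ]

t0 = [0x07, 0xea, 0x6a, 0x5d, 0x6a, 0xfd, 0x7e, 0x3a]
t1 = [0x3a, 0x07, 0xea, 0x6a, 0x5d, 0x6a, 0xfd, 0x7e]
t2 = [0x5d, 0x3a, 0x20, 0x07, 0x64, 0xea, 0x79, 0x6a]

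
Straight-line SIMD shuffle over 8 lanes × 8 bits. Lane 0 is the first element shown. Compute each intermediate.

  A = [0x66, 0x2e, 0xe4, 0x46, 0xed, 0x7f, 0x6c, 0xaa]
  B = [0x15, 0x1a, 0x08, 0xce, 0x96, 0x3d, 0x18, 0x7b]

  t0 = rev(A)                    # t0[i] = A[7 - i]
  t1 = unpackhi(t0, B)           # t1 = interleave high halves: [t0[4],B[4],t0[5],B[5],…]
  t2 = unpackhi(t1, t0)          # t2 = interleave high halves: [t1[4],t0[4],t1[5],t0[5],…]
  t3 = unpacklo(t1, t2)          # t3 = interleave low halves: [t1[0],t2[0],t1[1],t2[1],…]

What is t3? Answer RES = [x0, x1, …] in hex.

RES = [0x46, 0x2e, 0x96, 0x46, 0xe4, 0x18, 0x3d, 0xe4]

→ t0 |aa|6c|7f|ed|46|e4|2e|66|
→ t1 |46|96|e4|3d|2e|18|66|7b|
→ t2 |2e|46|18|e4|66|2e|7b|66|
→ t3 |46|2e|96|46|e4|18|3d|e4|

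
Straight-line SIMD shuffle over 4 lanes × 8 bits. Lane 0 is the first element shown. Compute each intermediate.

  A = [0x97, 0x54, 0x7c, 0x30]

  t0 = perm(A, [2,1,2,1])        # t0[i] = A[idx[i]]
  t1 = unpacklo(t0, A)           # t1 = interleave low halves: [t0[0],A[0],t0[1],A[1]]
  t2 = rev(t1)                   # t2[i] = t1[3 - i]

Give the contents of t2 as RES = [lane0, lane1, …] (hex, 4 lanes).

RES = [ 0x54  0x54  0x97  0x7c ]

t0 = [0x7c, 0x54, 0x7c, 0x54]
t1 = [0x7c, 0x97, 0x54, 0x54]
t2 = [0x54, 0x54, 0x97, 0x7c]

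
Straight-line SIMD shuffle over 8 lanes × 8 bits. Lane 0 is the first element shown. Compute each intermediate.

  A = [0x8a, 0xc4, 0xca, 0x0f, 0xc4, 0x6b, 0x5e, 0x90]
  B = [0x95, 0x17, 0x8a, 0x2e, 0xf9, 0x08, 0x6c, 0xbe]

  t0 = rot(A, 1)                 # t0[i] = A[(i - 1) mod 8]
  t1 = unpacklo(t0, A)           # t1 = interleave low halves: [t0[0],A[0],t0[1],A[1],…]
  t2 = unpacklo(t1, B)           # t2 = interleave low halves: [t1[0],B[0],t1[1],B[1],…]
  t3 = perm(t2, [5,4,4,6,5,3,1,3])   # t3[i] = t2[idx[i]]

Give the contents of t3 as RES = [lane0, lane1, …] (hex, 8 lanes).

→ t0 |90|8a|c4|ca|0f|c4|6b|5e|
→ t1 |90|8a|8a|c4|c4|ca|ca|0f|
→ t2 |90|95|8a|17|8a|8a|c4|2e|
→ t3 |8a|8a|8a|c4|8a|17|95|17|

RES = [0x8a, 0x8a, 0x8a, 0xc4, 0x8a, 0x17, 0x95, 0x17]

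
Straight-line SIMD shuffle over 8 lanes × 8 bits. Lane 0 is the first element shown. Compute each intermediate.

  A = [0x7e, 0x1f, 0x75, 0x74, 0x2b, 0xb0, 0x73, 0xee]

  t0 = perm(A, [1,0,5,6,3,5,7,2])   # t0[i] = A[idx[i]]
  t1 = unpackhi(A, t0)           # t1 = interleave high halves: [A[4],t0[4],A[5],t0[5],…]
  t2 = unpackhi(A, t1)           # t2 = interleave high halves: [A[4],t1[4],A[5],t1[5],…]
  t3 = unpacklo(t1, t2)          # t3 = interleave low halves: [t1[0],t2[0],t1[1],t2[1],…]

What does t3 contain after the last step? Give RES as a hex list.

RES = [ 0x2b  0x2b  0x74  0x73  0xb0  0xb0  0xb0  0xee ]

  t0: 1f 7e b0 73 74 b0 ee 75
  t1: 2b 74 b0 b0 73 ee ee 75
  t2: 2b 73 b0 ee 73 ee ee 75
  t3: 2b 2b 74 73 b0 b0 b0 ee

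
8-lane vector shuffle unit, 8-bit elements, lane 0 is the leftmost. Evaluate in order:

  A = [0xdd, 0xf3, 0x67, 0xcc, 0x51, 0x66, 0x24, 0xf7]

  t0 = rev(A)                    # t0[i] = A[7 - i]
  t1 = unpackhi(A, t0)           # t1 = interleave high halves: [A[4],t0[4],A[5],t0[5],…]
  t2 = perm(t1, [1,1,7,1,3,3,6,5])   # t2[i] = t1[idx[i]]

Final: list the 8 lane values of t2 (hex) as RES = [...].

RES = [ 0xcc  0xcc  0xdd  0xcc  0x67  0x67  0xf7  0xf3 ]

t0 = [0xf7, 0x24, 0x66, 0x51, 0xcc, 0x67, 0xf3, 0xdd]
t1 = [0x51, 0xcc, 0x66, 0x67, 0x24, 0xf3, 0xf7, 0xdd]
t2 = [0xcc, 0xcc, 0xdd, 0xcc, 0x67, 0x67, 0xf7, 0xf3]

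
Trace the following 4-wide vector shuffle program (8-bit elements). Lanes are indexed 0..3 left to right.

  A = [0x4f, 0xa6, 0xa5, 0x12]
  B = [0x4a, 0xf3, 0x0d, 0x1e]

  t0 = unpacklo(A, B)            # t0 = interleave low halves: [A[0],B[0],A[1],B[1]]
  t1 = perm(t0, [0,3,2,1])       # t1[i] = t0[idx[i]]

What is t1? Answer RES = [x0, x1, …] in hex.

RES = [0x4f, 0xf3, 0xa6, 0x4a]

t0 = [0x4f, 0x4a, 0xa6, 0xf3]
t1 = [0x4f, 0xf3, 0xa6, 0x4a]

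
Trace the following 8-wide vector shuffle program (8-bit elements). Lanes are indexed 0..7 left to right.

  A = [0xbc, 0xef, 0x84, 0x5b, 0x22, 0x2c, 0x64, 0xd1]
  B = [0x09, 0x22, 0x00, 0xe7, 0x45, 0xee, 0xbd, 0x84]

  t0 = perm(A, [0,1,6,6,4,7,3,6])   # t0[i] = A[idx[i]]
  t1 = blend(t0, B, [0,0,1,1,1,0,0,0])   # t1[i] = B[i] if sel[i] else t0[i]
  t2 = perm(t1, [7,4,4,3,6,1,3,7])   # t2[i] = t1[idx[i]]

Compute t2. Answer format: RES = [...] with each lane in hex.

RES = [0x64, 0x45, 0x45, 0xe7, 0x5b, 0xef, 0xe7, 0x64]

  t0: bc ef 64 64 22 d1 5b 64
  t1: bc ef 00 e7 45 d1 5b 64
  t2: 64 45 45 e7 5b ef e7 64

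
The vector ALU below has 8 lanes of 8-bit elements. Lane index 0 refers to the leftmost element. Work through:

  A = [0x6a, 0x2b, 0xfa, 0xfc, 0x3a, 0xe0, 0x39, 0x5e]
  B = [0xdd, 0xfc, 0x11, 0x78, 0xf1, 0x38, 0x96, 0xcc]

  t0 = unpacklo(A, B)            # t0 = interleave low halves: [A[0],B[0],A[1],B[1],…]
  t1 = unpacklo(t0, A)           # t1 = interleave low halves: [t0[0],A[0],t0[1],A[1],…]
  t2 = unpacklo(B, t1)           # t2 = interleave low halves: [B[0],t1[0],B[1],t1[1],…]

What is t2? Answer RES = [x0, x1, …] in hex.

t0 = [0x6a, 0xdd, 0x2b, 0xfc, 0xfa, 0x11, 0xfc, 0x78]
t1 = [0x6a, 0x6a, 0xdd, 0x2b, 0x2b, 0xfa, 0xfc, 0xfc]
t2 = [0xdd, 0x6a, 0xfc, 0x6a, 0x11, 0xdd, 0x78, 0x2b]

RES = [ 0xdd  0x6a  0xfc  0x6a  0x11  0xdd  0x78  0x2b ]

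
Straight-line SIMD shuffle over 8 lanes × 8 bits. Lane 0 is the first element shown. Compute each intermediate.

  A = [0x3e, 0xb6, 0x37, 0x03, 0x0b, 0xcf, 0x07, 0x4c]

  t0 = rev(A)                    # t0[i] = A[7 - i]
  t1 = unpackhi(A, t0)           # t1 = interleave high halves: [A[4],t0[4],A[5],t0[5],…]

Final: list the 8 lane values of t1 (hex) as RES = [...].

RES = [0x0b, 0x03, 0xcf, 0x37, 0x07, 0xb6, 0x4c, 0x3e]

  t0: 4c 07 cf 0b 03 37 b6 3e
  t1: 0b 03 cf 37 07 b6 4c 3e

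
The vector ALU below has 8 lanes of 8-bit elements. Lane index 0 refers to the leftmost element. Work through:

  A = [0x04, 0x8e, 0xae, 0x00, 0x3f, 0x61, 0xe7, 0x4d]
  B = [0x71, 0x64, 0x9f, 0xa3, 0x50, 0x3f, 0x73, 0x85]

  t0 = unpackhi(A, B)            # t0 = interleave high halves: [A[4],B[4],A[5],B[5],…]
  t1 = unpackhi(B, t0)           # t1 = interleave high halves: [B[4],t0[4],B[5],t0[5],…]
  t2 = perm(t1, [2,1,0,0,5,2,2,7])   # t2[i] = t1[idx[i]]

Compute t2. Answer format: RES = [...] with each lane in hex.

RES = [ 0x3f  0xe7  0x50  0x50  0x4d  0x3f  0x3f  0x85 ]

→ t0 |3f|50|61|3f|e7|73|4d|85|
→ t1 |50|e7|3f|73|73|4d|85|85|
→ t2 |3f|e7|50|50|4d|3f|3f|85|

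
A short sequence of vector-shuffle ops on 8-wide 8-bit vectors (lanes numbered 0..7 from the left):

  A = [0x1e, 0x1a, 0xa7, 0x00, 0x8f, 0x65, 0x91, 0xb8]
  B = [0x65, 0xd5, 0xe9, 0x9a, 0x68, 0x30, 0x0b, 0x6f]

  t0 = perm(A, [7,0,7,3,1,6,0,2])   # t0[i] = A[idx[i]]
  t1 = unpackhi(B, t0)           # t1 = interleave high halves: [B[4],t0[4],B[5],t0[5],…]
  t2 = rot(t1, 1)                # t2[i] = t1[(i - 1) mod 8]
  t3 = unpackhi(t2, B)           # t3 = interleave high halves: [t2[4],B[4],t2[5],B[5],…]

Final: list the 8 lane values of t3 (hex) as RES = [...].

RES = [ 0x91  0x68  0x0b  0x30  0x1e  0x0b  0x6f  0x6f ]

→ t0 |b8|1e|b8|00|1a|91|1e|a7|
→ t1 |68|1a|30|91|0b|1e|6f|a7|
→ t2 |a7|68|1a|30|91|0b|1e|6f|
→ t3 |91|68|0b|30|1e|0b|6f|6f|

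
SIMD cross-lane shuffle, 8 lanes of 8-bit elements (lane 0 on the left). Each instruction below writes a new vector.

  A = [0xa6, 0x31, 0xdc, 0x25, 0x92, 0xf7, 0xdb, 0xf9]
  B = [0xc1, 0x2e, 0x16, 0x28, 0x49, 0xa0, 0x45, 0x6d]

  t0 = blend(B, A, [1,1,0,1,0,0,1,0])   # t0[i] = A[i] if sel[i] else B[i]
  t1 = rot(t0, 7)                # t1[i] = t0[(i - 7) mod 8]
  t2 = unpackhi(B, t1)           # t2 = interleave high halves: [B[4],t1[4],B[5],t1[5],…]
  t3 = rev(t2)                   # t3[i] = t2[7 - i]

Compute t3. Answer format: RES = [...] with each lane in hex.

t0 = [0xa6, 0x31, 0x16, 0x25, 0x49, 0xa0, 0xdb, 0x6d]
t1 = [0x31, 0x16, 0x25, 0x49, 0xa0, 0xdb, 0x6d, 0xa6]
t2 = [0x49, 0xa0, 0xa0, 0xdb, 0x45, 0x6d, 0x6d, 0xa6]
t3 = [0xa6, 0x6d, 0x6d, 0x45, 0xdb, 0xa0, 0xa0, 0x49]

RES = [0xa6, 0x6d, 0x6d, 0x45, 0xdb, 0xa0, 0xa0, 0x49]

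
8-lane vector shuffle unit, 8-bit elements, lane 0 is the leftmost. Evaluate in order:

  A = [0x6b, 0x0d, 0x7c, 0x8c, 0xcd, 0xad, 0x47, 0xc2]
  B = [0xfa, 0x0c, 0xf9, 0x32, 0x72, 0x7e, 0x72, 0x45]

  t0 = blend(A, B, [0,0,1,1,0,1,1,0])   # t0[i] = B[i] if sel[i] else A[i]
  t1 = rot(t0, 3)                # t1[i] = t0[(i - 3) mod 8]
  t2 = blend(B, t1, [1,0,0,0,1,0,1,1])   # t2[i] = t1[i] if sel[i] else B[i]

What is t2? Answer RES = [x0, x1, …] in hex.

  t0: 6b 0d f9 32 cd 7e 72 c2
  t1: 7e 72 c2 6b 0d f9 32 cd
  t2: 7e 0c f9 32 0d 7e 32 cd

RES = [0x7e, 0x0c, 0xf9, 0x32, 0x0d, 0x7e, 0x32, 0xcd]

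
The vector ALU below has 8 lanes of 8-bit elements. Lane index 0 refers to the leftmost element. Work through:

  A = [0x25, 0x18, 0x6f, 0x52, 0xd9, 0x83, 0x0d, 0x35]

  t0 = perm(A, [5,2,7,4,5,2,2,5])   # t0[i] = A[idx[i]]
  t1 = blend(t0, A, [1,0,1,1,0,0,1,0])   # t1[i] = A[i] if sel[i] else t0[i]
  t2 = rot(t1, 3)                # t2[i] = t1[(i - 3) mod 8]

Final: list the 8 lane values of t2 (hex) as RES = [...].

t0 = [0x83, 0x6f, 0x35, 0xd9, 0x83, 0x6f, 0x6f, 0x83]
t1 = [0x25, 0x6f, 0x6f, 0x52, 0x83, 0x6f, 0x0d, 0x83]
t2 = [0x6f, 0x0d, 0x83, 0x25, 0x6f, 0x6f, 0x52, 0x83]

RES = [ 0x6f  0x0d  0x83  0x25  0x6f  0x6f  0x52  0x83 ]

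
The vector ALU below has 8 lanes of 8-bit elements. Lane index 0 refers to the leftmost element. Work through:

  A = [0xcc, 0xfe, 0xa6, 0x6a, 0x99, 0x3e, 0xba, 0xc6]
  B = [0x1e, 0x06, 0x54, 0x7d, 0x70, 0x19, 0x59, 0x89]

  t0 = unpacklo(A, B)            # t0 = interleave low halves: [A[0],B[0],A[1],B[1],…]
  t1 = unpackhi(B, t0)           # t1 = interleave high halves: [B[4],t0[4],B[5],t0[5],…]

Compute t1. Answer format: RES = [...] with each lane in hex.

t0 = [0xcc, 0x1e, 0xfe, 0x06, 0xa6, 0x54, 0x6a, 0x7d]
t1 = [0x70, 0xa6, 0x19, 0x54, 0x59, 0x6a, 0x89, 0x7d]

RES = [ 0x70  0xa6  0x19  0x54  0x59  0x6a  0x89  0x7d ]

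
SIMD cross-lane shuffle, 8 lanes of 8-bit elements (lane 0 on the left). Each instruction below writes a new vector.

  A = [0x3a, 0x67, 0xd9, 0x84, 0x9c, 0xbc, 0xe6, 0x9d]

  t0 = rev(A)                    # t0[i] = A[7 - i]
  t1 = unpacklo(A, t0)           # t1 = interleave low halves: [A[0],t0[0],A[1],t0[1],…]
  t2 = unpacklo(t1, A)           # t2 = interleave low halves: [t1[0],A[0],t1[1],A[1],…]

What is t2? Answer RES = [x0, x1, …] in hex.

RES = [ 0x3a  0x3a  0x9d  0x67  0x67  0xd9  0xe6  0x84 ]

→ t0 |9d|e6|bc|9c|84|d9|67|3a|
→ t1 |3a|9d|67|e6|d9|bc|84|9c|
→ t2 |3a|3a|9d|67|67|d9|e6|84|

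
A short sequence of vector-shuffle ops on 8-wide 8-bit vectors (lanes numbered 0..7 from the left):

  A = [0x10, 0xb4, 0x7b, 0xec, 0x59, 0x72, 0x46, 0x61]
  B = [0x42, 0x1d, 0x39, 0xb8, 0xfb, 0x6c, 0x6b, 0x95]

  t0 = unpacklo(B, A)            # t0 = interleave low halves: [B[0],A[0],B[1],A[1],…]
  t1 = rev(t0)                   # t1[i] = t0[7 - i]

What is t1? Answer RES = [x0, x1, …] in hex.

RES = [ 0xec  0xb8  0x7b  0x39  0xb4  0x1d  0x10  0x42 ]

t0 = [0x42, 0x10, 0x1d, 0xb4, 0x39, 0x7b, 0xb8, 0xec]
t1 = [0xec, 0xb8, 0x7b, 0x39, 0xb4, 0x1d, 0x10, 0x42]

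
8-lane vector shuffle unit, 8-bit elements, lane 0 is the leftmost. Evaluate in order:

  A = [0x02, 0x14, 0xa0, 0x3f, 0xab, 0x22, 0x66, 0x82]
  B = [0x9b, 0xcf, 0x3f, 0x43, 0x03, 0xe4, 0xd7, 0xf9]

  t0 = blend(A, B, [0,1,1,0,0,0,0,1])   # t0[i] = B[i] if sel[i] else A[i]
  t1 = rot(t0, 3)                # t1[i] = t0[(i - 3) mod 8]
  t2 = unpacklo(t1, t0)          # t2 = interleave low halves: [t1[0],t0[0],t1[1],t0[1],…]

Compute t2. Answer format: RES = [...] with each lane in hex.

RES = [ 0x22  0x02  0x66  0xcf  0xf9  0x3f  0x02  0x3f ]

  t0: 02 cf 3f 3f ab 22 66 f9
  t1: 22 66 f9 02 cf 3f 3f ab
  t2: 22 02 66 cf f9 3f 02 3f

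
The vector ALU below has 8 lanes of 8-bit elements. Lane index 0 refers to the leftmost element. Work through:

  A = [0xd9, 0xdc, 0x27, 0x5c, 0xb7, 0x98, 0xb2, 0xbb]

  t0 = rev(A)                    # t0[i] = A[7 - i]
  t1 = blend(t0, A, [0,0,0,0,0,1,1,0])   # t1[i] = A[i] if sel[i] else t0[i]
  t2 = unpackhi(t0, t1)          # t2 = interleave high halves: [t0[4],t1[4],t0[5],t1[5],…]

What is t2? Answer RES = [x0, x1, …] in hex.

RES = [ 0x5c  0x5c  0x27  0x98  0xdc  0xb2  0xd9  0xd9 ]

  t0: bb b2 98 b7 5c 27 dc d9
  t1: bb b2 98 b7 5c 98 b2 d9
  t2: 5c 5c 27 98 dc b2 d9 d9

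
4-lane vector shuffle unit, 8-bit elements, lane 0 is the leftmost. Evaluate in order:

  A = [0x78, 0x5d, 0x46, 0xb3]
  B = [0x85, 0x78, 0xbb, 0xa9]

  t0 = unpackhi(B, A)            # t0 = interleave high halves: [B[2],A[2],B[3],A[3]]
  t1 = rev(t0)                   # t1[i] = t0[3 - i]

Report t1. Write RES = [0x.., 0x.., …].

  t0: bb 46 a9 b3
  t1: b3 a9 46 bb

RES = [ 0xb3  0xa9  0x46  0xbb ]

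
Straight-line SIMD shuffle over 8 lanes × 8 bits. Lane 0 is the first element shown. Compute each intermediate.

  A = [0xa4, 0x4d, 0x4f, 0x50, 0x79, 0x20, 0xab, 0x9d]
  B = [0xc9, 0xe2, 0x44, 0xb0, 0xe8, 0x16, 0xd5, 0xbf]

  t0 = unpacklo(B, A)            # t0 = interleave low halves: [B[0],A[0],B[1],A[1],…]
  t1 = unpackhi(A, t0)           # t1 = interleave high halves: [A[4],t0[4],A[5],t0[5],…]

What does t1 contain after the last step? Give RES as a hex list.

  t0: c9 a4 e2 4d 44 4f b0 50
  t1: 79 44 20 4f ab b0 9d 50

RES = [0x79, 0x44, 0x20, 0x4f, 0xab, 0xb0, 0x9d, 0x50]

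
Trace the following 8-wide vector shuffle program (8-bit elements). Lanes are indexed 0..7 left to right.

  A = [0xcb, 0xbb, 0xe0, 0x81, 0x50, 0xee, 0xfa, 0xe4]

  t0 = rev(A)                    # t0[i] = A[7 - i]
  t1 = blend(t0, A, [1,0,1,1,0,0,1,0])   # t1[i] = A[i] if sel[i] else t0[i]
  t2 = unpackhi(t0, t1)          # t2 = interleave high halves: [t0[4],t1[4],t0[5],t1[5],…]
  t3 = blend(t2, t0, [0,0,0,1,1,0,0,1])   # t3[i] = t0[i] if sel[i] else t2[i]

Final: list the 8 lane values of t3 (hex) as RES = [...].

RES = [0x81, 0x81, 0xe0, 0x50, 0x81, 0xfa, 0xcb, 0xcb]

→ t0 |e4|fa|ee|50|81|e0|bb|cb|
→ t1 |cb|fa|e0|81|81|e0|fa|cb|
→ t2 |81|81|e0|e0|bb|fa|cb|cb|
→ t3 |81|81|e0|50|81|fa|cb|cb|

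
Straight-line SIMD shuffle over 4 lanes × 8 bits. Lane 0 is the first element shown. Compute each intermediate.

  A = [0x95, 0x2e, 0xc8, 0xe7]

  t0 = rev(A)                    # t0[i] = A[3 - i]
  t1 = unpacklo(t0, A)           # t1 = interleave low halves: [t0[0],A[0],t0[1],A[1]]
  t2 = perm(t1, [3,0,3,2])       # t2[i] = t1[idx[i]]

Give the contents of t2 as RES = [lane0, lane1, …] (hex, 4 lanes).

RES = [ 0x2e  0xe7  0x2e  0xc8 ]

  t0: e7 c8 2e 95
  t1: e7 95 c8 2e
  t2: 2e e7 2e c8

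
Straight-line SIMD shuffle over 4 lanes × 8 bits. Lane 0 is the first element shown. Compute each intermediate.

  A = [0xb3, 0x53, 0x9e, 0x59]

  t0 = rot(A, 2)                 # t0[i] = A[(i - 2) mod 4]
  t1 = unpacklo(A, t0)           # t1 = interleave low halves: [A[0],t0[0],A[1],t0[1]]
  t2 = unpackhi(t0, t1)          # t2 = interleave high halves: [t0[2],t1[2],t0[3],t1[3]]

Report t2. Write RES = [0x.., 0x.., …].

RES = [ 0xb3  0x53  0x53  0x59 ]

t0 = [0x9e, 0x59, 0xb3, 0x53]
t1 = [0xb3, 0x9e, 0x53, 0x59]
t2 = [0xb3, 0x53, 0x53, 0x59]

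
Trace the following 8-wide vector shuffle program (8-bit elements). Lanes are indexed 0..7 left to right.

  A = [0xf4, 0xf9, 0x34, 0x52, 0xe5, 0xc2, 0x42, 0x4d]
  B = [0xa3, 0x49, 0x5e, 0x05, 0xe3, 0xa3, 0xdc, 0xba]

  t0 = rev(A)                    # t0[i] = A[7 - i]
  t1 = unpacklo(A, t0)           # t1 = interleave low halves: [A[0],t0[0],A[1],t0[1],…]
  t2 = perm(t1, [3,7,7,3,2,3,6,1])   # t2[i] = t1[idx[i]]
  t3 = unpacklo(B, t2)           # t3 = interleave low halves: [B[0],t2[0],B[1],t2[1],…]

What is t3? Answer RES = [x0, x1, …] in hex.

RES = [ 0xa3  0x42  0x49  0xe5  0x5e  0xe5  0x05  0x42 ]

t0 = [0x4d, 0x42, 0xc2, 0xe5, 0x52, 0x34, 0xf9, 0xf4]
t1 = [0xf4, 0x4d, 0xf9, 0x42, 0x34, 0xc2, 0x52, 0xe5]
t2 = [0x42, 0xe5, 0xe5, 0x42, 0xf9, 0x42, 0x52, 0x4d]
t3 = [0xa3, 0x42, 0x49, 0xe5, 0x5e, 0xe5, 0x05, 0x42]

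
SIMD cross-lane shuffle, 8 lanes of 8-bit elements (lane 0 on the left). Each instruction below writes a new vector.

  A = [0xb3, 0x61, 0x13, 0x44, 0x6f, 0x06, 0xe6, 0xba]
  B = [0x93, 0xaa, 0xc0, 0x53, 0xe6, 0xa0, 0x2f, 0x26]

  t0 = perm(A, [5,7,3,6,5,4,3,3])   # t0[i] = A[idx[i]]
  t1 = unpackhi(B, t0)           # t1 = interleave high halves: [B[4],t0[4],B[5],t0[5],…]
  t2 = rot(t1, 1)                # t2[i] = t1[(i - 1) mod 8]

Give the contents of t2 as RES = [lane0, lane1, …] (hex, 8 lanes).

RES = [0x44, 0xe6, 0x06, 0xa0, 0x6f, 0x2f, 0x44, 0x26]

→ t0 |06|ba|44|e6|06|6f|44|44|
→ t1 |e6|06|a0|6f|2f|44|26|44|
→ t2 |44|e6|06|a0|6f|2f|44|26|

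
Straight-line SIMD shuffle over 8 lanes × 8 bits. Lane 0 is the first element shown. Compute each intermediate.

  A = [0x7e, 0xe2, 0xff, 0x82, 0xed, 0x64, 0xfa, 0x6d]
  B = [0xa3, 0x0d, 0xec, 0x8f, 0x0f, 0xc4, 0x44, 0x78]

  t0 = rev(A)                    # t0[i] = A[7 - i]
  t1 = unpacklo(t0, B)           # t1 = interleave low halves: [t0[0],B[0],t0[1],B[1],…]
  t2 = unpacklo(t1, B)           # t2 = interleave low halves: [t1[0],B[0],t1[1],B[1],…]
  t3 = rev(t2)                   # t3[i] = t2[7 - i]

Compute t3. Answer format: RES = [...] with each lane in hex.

→ t0 |6d|fa|64|ed|82|ff|e2|7e|
→ t1 |6d|a3|fa|0d|64|ec|ed|8f|
→ t2 |6d|a3|a3|0d|fa|ec|0d|8f|
→ t3 |8f|0d|ec|fa|0d|a3|a3|6d|

RES = [0x8f, 0x0d, 0xec, 0xfa, 0x0d, 0xa3, 0xa3, 0x6d]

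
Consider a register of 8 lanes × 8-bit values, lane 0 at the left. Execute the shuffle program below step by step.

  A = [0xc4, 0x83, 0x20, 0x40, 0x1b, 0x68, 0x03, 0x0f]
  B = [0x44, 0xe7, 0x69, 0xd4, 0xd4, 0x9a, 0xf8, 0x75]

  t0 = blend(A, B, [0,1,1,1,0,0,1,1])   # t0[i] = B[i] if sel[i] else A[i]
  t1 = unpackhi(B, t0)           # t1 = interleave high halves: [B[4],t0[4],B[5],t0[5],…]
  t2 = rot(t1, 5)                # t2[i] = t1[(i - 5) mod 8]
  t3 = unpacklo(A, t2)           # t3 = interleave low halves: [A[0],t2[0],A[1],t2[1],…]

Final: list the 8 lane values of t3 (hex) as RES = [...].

RES = [0xc4, 0x68, 0x83, 0xf8, 0x20, 0xf8, 0x40, 0x75]

  t0: c4 e7 69 d4 1b 68 f8 75
  t1: d4 1b 9a 68 f8 f8 75 75
  t2: 68 f8 f8 75 75 d4 1b 9a
  t3: c4 68 83 f8 20 f8 40 75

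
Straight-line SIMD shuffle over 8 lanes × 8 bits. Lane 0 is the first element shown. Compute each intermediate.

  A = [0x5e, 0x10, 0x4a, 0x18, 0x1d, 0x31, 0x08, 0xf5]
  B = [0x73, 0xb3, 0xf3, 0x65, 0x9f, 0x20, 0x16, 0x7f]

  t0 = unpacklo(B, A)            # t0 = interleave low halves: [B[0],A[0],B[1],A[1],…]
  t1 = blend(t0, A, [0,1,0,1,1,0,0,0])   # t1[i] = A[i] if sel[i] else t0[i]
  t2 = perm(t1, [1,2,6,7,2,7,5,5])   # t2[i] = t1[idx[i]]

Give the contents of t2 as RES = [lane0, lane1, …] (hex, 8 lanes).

RES = [ 0x10  0xb3  0x65  0x18  0xb3  0x18  0x4a  0x4a ]

→ t0 |73|5e|b3|10|f3|4a|65|18|
→ t1 |73|10|b3|18|1d|4a|65|18|
→ t2 |10|b3|65|18|b3|18|4a|4a|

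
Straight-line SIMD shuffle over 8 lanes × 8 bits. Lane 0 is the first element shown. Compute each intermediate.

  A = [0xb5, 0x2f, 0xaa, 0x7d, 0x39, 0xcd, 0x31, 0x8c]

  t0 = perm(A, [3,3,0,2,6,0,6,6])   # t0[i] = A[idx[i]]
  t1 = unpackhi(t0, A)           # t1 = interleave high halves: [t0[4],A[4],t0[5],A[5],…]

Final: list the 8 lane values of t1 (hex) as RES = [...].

  t0: 7d 7d b5 aa 31 b5 31 31
  t1: 31 39 b5 cd 31 31 31 8c

RES = [0x31, 0x39, 0xb5, 0xcd, 0x31, 0x31, 0x31, 0x8c]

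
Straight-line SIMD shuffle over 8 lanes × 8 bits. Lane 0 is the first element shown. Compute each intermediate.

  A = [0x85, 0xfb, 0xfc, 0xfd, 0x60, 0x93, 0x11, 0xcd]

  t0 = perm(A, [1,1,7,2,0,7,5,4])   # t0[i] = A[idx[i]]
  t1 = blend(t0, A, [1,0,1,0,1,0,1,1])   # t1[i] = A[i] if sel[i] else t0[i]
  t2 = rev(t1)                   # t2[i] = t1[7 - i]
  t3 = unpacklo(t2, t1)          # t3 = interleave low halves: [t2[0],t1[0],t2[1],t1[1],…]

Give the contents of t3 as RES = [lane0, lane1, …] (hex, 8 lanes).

→ t0 |fb|fb|cd|fc|85|cd|93|60|
→ t1 |85|fb|fc|fc|60|cd|11|cd|
→ t2 |cd|11|cd|60|fc|fc|fb|85|
→ t3 |cd|85|11|fb|cd|fc|60|fc|

RES = [0xcd, 0x85, 0x11, 0xfb, 0xcd, 0xfc, 0x60, 0xfc]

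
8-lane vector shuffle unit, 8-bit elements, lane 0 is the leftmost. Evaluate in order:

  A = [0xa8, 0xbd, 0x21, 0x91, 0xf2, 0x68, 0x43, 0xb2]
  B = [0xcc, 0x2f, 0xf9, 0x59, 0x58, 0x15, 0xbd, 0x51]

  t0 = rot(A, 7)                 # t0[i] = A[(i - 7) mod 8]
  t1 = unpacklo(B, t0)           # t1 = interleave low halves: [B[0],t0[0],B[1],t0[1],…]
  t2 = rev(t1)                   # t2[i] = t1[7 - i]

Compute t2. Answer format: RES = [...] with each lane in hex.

  t0: bd 21 91 f2 68 43 b2 a8
  t1: cc bd 2f 21 f9 91 59 f2
  t2: f2 59 91 f9 21 2f bd cc

RES = [0xf2, 0x59, 0x91, 0xf9, 0x21, 0x2f, 0xbd, 0xcc]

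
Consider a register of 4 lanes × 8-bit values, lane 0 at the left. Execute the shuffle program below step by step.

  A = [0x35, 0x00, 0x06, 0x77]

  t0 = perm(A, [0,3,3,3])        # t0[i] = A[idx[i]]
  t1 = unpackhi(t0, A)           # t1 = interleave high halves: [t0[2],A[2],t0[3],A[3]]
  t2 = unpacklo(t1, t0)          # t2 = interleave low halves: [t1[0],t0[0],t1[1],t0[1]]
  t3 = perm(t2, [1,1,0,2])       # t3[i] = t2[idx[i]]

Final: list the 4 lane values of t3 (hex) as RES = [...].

RES = [ 0x35  0x35  0x77  0x06 ]

  t0: 35 77 77 77
  t1: 77 06 77 77
  t2: 77 35 06 77
  t3: 35 35 77 06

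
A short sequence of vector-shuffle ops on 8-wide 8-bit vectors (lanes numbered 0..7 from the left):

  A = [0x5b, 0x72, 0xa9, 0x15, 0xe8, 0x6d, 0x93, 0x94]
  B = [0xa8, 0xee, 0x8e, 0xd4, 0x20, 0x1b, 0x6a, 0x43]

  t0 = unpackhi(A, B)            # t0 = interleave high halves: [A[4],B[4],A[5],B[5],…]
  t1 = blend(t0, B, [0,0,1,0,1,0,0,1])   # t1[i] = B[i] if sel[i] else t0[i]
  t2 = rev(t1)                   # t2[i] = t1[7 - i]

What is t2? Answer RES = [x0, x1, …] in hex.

t0 = [0xe8, 0x20, 0x6d, 0x1b, 0x93, 0x6a, 0x94, 0x43]
t1 = [0xe8, 0x20, 0x8e, 0x1b, 0x20, 0x6a, 0x94, 0x43]
t2 = [0x43, 0x94, 0x6a, 0x20, 0x1b, 0x8e, 0x20, 0xe8]

RES = [0x43, 0x94, 0x6a, 0x20, 0x1b, 0x8e, 0x20, 0xe8]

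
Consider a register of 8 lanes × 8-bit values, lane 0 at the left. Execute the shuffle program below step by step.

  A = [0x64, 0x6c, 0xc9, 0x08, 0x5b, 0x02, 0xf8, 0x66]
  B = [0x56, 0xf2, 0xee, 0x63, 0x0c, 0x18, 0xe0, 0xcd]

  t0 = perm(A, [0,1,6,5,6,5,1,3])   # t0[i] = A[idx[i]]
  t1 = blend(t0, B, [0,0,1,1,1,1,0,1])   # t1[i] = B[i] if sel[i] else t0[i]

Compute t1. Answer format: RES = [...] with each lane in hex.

  t0: 64 6c f8 02 f8 02 6c 08
  t1: 64 6c ee 63 0c 18 6c cd

RES = [ 0x64  0x6c  0xee  0x63  0x0c  0x18  0x6c  0xcd ]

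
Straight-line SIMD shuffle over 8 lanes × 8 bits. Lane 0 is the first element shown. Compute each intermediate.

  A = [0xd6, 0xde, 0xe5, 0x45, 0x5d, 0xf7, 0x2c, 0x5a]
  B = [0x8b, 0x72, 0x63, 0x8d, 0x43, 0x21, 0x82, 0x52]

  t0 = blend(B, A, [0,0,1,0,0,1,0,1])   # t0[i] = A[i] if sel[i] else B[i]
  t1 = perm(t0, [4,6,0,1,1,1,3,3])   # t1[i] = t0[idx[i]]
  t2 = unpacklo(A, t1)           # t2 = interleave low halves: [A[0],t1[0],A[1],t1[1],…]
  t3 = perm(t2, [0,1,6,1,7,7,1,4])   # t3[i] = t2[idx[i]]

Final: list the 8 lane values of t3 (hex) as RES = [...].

→ t0 |8b|72|e5|8d|43|f7|82|5a|
→ t1 |43|82|8b|72|72|72|8d|8d|
→ t2 |d6|43|de|82|e5|8b|45|72|
→ t3 |d6|43|45|43|72|72|43|e5|

RES = [ 0xd6  0x43  0x45  0x43  0x72  0x72  0x43  0xe5 ]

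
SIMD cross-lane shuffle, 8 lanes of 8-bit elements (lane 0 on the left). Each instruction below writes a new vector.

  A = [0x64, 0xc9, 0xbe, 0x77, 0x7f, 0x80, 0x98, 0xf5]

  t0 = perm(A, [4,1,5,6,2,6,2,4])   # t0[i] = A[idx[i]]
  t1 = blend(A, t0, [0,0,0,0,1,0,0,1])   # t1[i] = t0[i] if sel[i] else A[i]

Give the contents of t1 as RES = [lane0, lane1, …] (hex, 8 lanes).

→ t0 |7f|c9|80|98|be|98|be|7f|
→ t1 |64|c9|be|77|be|80|98|7f|

RES = [0x64, 0xc9, 0xbe, 0x77, 0xbe, 0x80, 0x98, 0x7f]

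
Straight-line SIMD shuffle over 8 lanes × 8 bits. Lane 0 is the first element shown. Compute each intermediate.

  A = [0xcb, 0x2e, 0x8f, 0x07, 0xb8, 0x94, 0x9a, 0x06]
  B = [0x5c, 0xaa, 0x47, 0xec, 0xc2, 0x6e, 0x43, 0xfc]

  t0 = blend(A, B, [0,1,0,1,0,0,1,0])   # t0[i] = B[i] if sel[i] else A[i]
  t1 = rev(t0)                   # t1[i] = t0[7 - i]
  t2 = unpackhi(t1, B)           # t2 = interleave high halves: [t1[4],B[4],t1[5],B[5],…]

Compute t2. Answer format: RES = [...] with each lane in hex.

→ t0 |cb|aa|8f|ec|b8|94|43|06|
→ t1 |06|43|94|b8|ec|8f|aa|cb|
→ t2 |ec|c2|8f|6e|aa|43|cb|fc|

RES = [0xec, 0xc2, 0x8f, 0x6e, 0xaa, 0x43, 0xcb, 0xfc]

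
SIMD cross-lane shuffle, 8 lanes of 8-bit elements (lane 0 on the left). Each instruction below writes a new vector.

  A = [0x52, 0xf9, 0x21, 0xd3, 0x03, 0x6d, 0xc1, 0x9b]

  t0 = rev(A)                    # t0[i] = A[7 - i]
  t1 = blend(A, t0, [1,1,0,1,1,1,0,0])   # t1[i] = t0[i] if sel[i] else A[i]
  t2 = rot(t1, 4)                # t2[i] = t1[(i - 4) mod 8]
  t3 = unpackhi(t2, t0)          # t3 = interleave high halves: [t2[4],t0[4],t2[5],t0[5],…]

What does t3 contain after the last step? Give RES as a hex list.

RES = [0x9b, 0xd3, 0xc1, 0x21, 0x21, 0xf9, 0x03, 0x52]

  t0: 9b c1 6d 03 d3 21 f9 52
  t1: 9b c1 21 03 d3 21 c1 9b
  t2: d3 21 c1 9b 9b c1 21 03
  t3: 9b d3 c1 21 21 f9 03 52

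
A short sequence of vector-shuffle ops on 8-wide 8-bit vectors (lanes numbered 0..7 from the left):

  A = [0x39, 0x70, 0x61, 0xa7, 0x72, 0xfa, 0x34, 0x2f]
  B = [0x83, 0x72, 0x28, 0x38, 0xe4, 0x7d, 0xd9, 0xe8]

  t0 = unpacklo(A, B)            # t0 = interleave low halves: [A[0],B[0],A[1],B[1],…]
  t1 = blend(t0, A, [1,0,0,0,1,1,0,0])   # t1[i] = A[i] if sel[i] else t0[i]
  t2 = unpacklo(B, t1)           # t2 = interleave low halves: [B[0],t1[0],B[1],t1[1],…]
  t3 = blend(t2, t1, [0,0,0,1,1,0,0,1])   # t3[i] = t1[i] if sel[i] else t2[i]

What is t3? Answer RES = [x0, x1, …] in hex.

  t0: 39 83 70 72 61 28 a7 38
  t1: 39 83 70 72 72 fa a7 38
  t2: 83 39 72 83 28 70 38 72
  t3: 83 39 72 72 72 70 38 38

RES = [ 0x83  0x39  0x72  0x72  0x72  0x70  0x38  0x38 ]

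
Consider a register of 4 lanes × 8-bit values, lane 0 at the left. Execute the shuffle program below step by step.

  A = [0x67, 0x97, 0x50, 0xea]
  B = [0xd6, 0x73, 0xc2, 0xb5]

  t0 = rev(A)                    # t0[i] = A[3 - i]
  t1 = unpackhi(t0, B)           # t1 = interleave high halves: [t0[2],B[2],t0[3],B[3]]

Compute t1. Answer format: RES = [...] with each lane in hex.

  t0: ea 50 97 67
  t1: 97 c2 67 b5

RES = [ 0x97  0xc2  0x67  0xb5 ]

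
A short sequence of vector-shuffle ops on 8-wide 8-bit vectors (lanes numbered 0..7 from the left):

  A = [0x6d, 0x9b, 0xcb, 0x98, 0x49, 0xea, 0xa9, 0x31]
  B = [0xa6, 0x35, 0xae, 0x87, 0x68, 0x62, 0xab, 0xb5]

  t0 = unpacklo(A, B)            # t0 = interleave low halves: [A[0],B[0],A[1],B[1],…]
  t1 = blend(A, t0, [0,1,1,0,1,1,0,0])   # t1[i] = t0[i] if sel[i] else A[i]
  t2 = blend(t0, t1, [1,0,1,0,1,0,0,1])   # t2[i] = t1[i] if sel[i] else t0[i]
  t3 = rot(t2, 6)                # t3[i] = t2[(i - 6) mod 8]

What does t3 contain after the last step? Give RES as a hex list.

t0 = [0x6d, 0xa6, 0x9b, 0x35, 0xcb, 0xae, 0x98, 0x87]
t1 = [0x6d, 0xa6, 0x9b, 0x98, 0xcb, 0xae, 0xa9, 0x31]
t2 = [0x6d, 0xa6, 0x9b, 0x35, 0xcb, 0xae, 0x98, 0x31]
t3 = [0x9b, 0x35, 0xcb, 0xae, 0x98, 0x31, 0x6d, 0xa6]

RES = [0x9b, 0x35, 0xcb, 0xae, 0x98, 0x31, 0x6d, 0xa6]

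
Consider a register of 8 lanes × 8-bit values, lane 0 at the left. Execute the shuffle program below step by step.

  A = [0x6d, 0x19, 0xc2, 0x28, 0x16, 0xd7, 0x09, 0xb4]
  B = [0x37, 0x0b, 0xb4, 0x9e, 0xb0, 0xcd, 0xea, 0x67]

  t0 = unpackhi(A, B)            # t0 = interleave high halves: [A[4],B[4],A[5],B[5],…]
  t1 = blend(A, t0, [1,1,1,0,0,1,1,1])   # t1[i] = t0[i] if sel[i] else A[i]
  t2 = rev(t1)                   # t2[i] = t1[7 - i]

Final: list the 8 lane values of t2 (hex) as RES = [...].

  t0: 16 b0 d7 cd 09 ea b4 67
  t1: 16 b0 d7 28 16 ea b4 67
  t2: 67 b4 ea 16 28 d7 b0 16

RES = [0x67, 0xb4, 0xea, 0x16, 0x28, 0xd7, 0xb0, 0x16]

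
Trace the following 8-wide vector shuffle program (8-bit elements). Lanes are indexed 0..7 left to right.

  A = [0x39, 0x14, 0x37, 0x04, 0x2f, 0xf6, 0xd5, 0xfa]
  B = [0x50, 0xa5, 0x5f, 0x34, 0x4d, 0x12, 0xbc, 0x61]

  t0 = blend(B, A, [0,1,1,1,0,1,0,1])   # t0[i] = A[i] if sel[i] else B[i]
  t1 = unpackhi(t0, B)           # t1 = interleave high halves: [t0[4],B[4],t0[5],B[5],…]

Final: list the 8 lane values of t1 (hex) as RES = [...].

  t0: 50 14 37 04 4d f6 bc fa
  t1: 4d 4d f6 12 bc bc fa 61

RES = [0x4d, 0x4d, 0xf6, 0x12, 0xbc, 0xbc, 0xfa, 0x61]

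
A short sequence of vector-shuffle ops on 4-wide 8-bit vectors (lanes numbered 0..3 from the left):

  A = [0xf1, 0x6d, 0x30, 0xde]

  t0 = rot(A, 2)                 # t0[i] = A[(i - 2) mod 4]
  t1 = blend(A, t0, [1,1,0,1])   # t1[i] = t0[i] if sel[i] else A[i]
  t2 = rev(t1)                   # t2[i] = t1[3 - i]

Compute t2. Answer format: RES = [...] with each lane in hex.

RES = [0x6d, 0x30, 0xde, 0x30]

t0 = [0x30, 0xde, 0xf1, 0x6d]
t1 = [0x30, 0xde, 0x30, 0x6d]
t2 = [0x6d, 0x30, 0xde, 0x30]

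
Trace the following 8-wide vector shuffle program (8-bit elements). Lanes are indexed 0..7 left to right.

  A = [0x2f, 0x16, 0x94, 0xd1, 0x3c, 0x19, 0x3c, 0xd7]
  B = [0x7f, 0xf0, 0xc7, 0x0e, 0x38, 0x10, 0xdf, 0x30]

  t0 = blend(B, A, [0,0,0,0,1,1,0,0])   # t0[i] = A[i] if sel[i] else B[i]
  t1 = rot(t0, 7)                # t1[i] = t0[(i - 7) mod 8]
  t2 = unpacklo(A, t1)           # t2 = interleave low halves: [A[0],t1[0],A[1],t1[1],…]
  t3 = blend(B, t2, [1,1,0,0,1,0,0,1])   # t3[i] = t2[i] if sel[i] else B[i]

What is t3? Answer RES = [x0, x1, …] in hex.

RES = [ 0x2f  0xf0  0xc7  0x0e  0x94  0x10  0xdf  0x3c ]

t0 = [0x7f, 0xf0, 0xc7, 0x0e, 0x3c, 0x19, 0xdf, 0x30]
t1 = [0xf0, 0xc7, 0x0e, 0x3c, 0x19, 0xdf, 0x30, 0x7f]
t2 = [0x2f, 0xf0, 0x16, 0xc7, 0x94, 0x0e, 0xd1, 0x3c]
t3 = [0x2f, 0xf0, 0xc7, 0x0e, 0x94, 0x10, 0xdf, 0x3c]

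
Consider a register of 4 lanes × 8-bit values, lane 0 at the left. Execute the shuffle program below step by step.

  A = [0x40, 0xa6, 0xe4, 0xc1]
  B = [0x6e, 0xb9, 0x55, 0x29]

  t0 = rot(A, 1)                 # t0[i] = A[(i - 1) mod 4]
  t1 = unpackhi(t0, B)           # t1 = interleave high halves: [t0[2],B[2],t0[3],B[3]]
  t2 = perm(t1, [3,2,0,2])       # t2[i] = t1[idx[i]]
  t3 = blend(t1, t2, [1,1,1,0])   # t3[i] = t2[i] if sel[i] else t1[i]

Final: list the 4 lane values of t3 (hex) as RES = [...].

  t0: c1 40 a6 e4
  t1: a6 55 e4 29
  t2: 29 e4 a6 e4
  t3: 29 e4 a6 29

RES = [ 0x29  0xe4  0xa6  0x29 ]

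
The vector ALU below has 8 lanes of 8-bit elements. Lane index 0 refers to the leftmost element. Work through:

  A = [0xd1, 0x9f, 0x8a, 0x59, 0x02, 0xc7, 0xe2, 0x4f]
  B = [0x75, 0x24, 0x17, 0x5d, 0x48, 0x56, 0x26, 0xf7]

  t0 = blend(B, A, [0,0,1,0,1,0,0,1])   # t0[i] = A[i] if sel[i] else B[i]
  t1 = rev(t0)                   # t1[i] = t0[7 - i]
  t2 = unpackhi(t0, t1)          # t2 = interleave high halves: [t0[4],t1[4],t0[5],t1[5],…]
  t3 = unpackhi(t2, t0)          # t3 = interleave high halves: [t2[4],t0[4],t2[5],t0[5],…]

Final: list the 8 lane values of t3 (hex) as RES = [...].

RES = [ 0x26  0x02  0x24  0x56  0x4f  0x26  0x75  0x4f ]

  t0: 75 24 8a 5d 02 56 26 4f
  t1: 4f 26 56 02 5d 8a 24 75
  t2: 02 5d 56 8a 26 24 4f 75
  t3: 26 02 24 56 4f 26 75 4f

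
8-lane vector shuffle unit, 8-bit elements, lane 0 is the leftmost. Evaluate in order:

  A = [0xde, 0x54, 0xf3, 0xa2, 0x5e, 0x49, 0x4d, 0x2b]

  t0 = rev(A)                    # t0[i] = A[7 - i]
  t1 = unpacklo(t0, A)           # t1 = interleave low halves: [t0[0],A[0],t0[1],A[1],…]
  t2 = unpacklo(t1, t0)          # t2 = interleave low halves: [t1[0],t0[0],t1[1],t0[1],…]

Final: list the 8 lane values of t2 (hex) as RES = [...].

  t0: 2b 4d 49 5e a2 f3 54 de
  t1: 2b de 4d 54 49 f3 5e a2
  t2: 2b 2b de 4d 4d 49 54 5e

RES = [ 0x2b  0x2b  0xde  0x4d  0x4d  0x49  0x54  0x5e ]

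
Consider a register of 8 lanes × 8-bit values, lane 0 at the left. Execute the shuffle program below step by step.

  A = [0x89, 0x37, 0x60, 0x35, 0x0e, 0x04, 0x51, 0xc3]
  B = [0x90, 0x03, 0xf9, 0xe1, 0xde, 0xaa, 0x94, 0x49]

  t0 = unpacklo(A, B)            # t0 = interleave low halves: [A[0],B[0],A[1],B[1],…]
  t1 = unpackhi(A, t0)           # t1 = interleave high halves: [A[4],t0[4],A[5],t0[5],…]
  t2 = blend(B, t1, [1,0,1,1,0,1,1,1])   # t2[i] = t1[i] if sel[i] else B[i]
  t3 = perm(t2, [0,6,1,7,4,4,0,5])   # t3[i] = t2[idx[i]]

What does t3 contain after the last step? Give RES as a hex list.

RES = [ 0x0e  0xc3  0x03  0xe1  0xde  0xde  0x0e  0x35 ]

  t0: 89 90 37 03 60 f9 35 e1
  t1: 0e 60 04 f9 51 35 c3 e1
  t2: 0e 03 04 f9 de 35 c3 e1
  t3: 0e c3 03 e1 de de 0e 35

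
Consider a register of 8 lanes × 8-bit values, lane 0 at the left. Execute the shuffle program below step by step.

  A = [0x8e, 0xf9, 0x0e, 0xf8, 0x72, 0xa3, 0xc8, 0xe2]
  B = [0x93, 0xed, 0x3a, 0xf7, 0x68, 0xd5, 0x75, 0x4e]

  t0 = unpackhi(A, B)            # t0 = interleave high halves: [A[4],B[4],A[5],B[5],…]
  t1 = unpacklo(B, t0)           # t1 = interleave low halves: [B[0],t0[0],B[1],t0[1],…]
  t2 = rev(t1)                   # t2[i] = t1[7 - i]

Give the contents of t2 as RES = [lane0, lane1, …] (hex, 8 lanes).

  t0: 72 68 a3 d5 c8 75 e2 4e
  t1: 93 72 ed 68 3a a3 f7 d5
  t2: d5 f7 a3 3a 68 ed 72 93

RES = [ 0xd5  0xf7  0xa3  0x3a  0x68  0xed  0x72  0x93 ]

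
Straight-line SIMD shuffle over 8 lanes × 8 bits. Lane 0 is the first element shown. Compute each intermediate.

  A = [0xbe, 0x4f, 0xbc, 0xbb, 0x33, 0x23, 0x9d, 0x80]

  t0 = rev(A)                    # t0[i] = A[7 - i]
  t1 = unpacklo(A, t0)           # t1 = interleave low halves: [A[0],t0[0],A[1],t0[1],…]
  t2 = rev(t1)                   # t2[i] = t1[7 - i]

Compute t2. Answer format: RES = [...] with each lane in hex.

→ t0 |80|9d|23|33|bb|bc|4f|be|
→ t1 |be|80|4f|9d|bc|23|bb|33|
→ t2 |33|bb|23|bc|9d|4f|80|be|

RES = [ 0x33  0xbb  0x23  0xbc  0x9d  0x4f  0x80  0xbe ]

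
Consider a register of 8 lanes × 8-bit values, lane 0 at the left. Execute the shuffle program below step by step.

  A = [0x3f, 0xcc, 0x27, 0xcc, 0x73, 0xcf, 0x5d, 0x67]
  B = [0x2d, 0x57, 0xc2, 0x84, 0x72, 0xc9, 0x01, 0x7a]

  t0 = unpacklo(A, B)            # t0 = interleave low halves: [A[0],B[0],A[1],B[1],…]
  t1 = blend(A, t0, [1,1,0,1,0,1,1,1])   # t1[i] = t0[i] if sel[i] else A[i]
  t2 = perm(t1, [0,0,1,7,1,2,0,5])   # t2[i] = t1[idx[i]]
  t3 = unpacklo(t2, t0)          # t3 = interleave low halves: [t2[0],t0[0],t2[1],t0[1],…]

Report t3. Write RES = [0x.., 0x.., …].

RES = [ 0x3f  0x3f  0x3f  0x2d  0x2d  0xcc  0x84  0x57 ]

  t0: 3f 2d cc 57 27 c2 cc 84
  t1: 3f 2d 27 57 73 c2 cc 84
  t2: 3f 3f 2d 84 2d 27 3f c2
  t3: 3f 3f 3f 2d 2d cc 84 57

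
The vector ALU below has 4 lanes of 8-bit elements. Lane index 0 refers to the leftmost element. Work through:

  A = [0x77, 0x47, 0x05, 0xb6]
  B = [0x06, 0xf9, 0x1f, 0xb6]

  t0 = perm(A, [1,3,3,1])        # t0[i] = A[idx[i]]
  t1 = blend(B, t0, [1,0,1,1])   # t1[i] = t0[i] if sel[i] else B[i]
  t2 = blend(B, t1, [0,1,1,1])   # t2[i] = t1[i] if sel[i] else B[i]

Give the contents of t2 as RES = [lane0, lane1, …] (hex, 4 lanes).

  t0: 47 b6 b6 47
  t1: 47 f9 b6 47
  t2: 06 f9 b6 47

RES = [ 0x06  0xf9  0xb6  0x47 ]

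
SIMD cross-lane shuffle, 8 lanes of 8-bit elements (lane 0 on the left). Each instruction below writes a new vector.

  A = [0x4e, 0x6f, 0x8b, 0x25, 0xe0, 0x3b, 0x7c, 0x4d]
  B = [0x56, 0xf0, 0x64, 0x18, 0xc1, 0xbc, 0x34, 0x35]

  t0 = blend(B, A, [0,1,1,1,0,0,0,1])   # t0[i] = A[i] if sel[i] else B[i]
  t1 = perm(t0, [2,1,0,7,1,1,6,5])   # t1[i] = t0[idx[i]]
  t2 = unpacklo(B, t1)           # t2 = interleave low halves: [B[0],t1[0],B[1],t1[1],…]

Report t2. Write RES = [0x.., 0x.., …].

t0 = [0x56, 0x6f, 0x8b, 0x25, 0xc1, 0xbc, 0x34, 0x4d]
t1 = [0x8b, 0x6f, 0x56, 0x4d, 0x6f, 0x6f, 0x34, 0xbc]
t2 = [0x56, 0x8b, 0xf0, 0x6f, 0x64, 0x56, 0x18, 0x4d]

RES = [ 0x56  0x8b  0xf0  0x6f  0x64  0x56  0x18  0x4d ]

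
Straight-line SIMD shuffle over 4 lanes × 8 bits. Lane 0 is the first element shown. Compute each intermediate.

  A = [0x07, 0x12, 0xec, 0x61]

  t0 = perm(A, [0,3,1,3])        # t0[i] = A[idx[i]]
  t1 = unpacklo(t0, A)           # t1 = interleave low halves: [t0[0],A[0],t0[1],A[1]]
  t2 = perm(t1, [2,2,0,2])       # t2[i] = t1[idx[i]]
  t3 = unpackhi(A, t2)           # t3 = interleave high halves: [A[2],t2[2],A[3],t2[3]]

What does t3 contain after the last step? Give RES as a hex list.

RES = [0xec, 0x07, 0x61, 0x61]

  t0: 07 61 12 61
  t1: 07 07 61 12
  t2: 61 61 07 61
  t3: ec 07 61 61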